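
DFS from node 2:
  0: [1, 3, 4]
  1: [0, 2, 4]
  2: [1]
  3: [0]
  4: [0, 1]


Visit 2, push [1]
Visit 1, push [4, 0]
Visit 0, push [4, 3]
Visit 3, push []
Visit 4, push []

DFS order: [2, 1, 0, 3, 4]


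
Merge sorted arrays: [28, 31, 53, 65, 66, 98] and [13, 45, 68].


Take 13 from B
Take 28 from A
Take 31 from A
Take 45 from B
Take 53 from A
Take 65 from A
Take 66 from A
Take 68 from B

Merged: [13, 28, 31, 45, 53, 65, 66, 68, 98]


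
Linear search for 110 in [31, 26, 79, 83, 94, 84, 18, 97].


i=0: 31!=110
i=1: 26!=110
i=2: 79!=110
i=3: 83!=110
i=4: 94!=110
i=5: 84!=110
i=6: 18!=110
i=7: 97!=110

Not found, 8 comps


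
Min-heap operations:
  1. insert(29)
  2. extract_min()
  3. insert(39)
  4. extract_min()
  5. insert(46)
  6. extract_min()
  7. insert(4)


insert(29) -> [29]
extract_min()->29, []
insert(39) -> [39]
extract_min()->39, []
insert(46) -> [46]
extract_min()->46, []
insert(4) -> [4]

Final heap: [4]


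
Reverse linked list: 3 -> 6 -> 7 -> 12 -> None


Step 1: curr=3, set curr.next=prev(None) | reversed so far: 3
Step 2: curr=6, set curr.next=prev(3) | reversed so far: 6 -> 3
Step 3: curr=7, set curr.next=prev(6) | reversed so far: 7 -> 6 -> 3
Step 4: curr=12, set curr.next=prev(7) | reversed so far: 12 -> 7 -> 6 -> 3

12 -> 7 -> 6 -> 3 -> None


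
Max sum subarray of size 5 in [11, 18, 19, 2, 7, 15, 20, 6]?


[0:5]: 57
[1:6]: 61
[2:7]: 63
[3:8]: 50

Max: 63 at [2:7]


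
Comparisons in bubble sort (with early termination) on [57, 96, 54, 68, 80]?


Algorithm: bubble sort (with early termination)
Input: [57, 96, 54, 68, 80]
Sorted: [54, 57, 68, 80, 96]

9


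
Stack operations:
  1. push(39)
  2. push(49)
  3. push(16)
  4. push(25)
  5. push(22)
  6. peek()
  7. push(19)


push(39) -> [39]
push(49) -> [39, 49]
push(16) -> [39, 49, 16]
push(25) -> [39, 49, 16, 25]
push(22) -> [39, 49, 16, 25, 22]
peek()->22
push(19) -> [39, 49, 16, 25, 22, 19]

Final stack: [39, 49, 16, 25, 22, 19]


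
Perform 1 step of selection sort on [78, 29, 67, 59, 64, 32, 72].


Initial: [78, 29, 67, 59, 64, 32, 72]
Step 1: min=29 at 1
  Swap: [29, 78, 67, 59, 64, 32, 72]

After 1 step: [29, 78, 67, 59, 64, 32, 72]


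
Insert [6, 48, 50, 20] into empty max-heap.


Insert 6: [6]
Insert 48: [48, 6]
Insert 50: [50, 6, 48]
Insert 20: [50, 20, 48, 6]

Final heap: [50, 20, 48, 6]


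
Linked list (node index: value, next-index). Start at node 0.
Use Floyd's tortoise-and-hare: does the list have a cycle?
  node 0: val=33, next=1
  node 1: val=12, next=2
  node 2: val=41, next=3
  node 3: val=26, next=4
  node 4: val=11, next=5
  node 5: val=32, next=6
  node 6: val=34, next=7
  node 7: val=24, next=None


Floyd's tortoise (slow, +1) and hare (fast, +2):
  init: slow=0, fast=0
  step 1: slow=1, fast=2
  step 2: slow=2, fast=4
  step 3: slow=3, fast=6
  step 4: fast 6->7->None, no cycle

Cycle: no


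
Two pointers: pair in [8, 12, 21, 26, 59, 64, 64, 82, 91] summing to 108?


lo=0(8)+hi=8(91)=99
lo=1(12)+hi=8(91)=103
lo=2(21)+hi=8(91)=112
lo=2(21)+hi=7(82)=103
lo=3(26)+hi=7(82)=108

Yes: 26+82=108


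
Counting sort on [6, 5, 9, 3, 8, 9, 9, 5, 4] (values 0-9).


Input: [6, 5, 9, 3, 8, 9, 9, 5, 4]
Counts: [0, 0, 0, 1, 1, 2, 1, 0, 1, 3]

Sorted: [3, 4, 5, 5, 6, 8, 9, 9, 9]


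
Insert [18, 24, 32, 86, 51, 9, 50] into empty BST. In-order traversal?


Insert 18: root
Insert 24: R from 18
Insert 32: R from 18 -> R from 24
Insert 86: R from 18 -> R from 24 -> R from 32
Insert 51: R from 18 -> R from 24 -> R from 32 -> L from 86
Insert 9: L from 18
Insert 50: R from 18 -> R from 24 -> R from 32 -> L from 86 -> L from 51

In-order: [9, 18, 24, 32, 50, 51, 86]


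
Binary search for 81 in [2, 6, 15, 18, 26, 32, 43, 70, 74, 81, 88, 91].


Step 1: lo=0, hi=11, mid=5, val=32
Step 2: lo=6, hi=11, mid=8, val=74
Step 3: lo=9, hi=11, mid=10, val=88
Step 4: lo=9, hi=9, mid=9, val=81

Found at index 9


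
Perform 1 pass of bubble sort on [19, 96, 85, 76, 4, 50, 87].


Initial: [19, 96, 85, 76, 4, 50, 87]
Pass 1: [19, 85, 76, 4, 50, 87, 96] (5 swaps)

After 1 pass: [19, 85, 76, 4, 50, 87, 96]


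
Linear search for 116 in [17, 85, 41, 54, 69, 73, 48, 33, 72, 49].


i=0: 17!=116
i=1: 85!=116
i=2: 41!=116
i=3: 54!=116
i=4: 69!=116
i=5: 73!=116
i=6: 48!=116
i=7: 33!=116
i=8: 72!=116
i=9: 49!=116

Not found, 10 comps


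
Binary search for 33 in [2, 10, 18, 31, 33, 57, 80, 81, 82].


Step 1: lo=0, hi=8, mid=4, val=33

Found at index 4


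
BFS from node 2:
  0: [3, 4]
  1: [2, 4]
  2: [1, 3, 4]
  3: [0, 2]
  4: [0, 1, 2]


Visit 2, enqueue [1, 3, 4]
Visit 1, enqueue []
Visit 3, enqueue [0]
Visit 4, enqueue []
Visit 0, enqueue []

BFS order: [2, 1, 3, 4, 0]


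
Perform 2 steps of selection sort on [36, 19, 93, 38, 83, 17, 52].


Initial: [36, 19, 93, 38, 83, 17, 52]
Step 1: min=17 at 5
  Swap: [17, 19, 93, 38, 83, 36, 52]
Step 2: min=19 at 1
  Swap: [17, 19, 93, 38, 83, 36, 52]

After 2 steps: [17, 19, 93, 38, 83, 36, 52]


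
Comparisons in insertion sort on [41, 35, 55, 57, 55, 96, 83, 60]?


Algorithm: insertion sort
Input: [41, 35, 55, 57, 55, 96, 83, 60]
Sorted: [35, 41, 55, 55, 57, 60, 83, 96]

11


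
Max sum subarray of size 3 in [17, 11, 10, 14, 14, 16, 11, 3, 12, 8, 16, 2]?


[0:3]: 38
[1:4]: 35
[2:5]: 38
[3:6]: 44
[4:7]: 41
[5:8]: 30
[6:9]: 26
[7:10]: 23
[8:11]: 36
[9:12]: 26

Max: 44 at [3:6]


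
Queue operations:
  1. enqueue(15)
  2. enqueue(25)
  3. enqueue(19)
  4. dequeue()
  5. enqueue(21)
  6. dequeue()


enqueue(15) -> [15]
enqueue(25) -> [15, 25]
enqueue(19) -> [15, 25, 19]
dequeue()->15, [25, 19]
enqueue(21) -> [25, 19, 21]
dequeue()->25, [19, 21]

Final queue: [19, 21]


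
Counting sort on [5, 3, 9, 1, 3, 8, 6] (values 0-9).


Input: [5, 3, 9, 1, 3, 8, 6]
Counts: [0, 1, 0, 2, 0, 1, 1, 0, 1, 1]

Sorted: [1, 3, 3, 5, 6, 8, 9]


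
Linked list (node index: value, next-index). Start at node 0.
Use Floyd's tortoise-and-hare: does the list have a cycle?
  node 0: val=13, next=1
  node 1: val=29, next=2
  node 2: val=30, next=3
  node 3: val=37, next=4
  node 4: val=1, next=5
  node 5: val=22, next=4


Floyd's tortoise (slow, +1) and hare (fast, +2):
  init: slow=0, fast=0
  step 1: slow=1, fast=2
  step 2: slow=2, fast=4
  step 3: slow=3, fast=4
  step 4: slow=4, fast=4
  slow == fast at node 4: cycle detected

Cycle: yes


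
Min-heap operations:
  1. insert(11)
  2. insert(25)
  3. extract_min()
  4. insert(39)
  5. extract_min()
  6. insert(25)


insert(11) -> [11]
insert(25) -> [11, 25]
extract_min()->11, [25]
insert(39) -> [25, 39]
extract_min()->25, [39]
insert(25) -> [25, 39]

Final heap: [25, 39]


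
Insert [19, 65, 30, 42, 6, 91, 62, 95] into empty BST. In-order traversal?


Insert 19: root
Insert 65: R from 19
Insert 30: R from 19 -> L from 65
Insert 42: R from 19 -> L from 65 -> R from 30
Insert 6: L from 19
Insert 91: R from 19 -> R from 65
Insert 62: R from 19 -> L from 65 -> R from 30 -> R from 42
Insert 95: R from 19 -> R from 65 -> R from 91

In-order: [6, 19, 30, 42, 62, 65, 91, 95]


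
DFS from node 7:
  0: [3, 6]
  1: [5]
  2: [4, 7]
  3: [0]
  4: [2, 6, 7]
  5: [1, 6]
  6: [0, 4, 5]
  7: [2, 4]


Visit 7, push [4, 2]
Visit 2, push [4]
Visit 4, push [6]
Visit 6, push [5, 0]
Visit 0, push [3]
Visit 3, push []
Visit 5, push [1]
Visit 1, push []

DFS order: [7, 2, 4, 6, 0, 3, 5, 1]


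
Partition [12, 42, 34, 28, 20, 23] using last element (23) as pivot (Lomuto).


Pivot: 23
  12 <= 23: advance i (no swap)
  20 <= 23: swap -> [12, 20, 34, 28, 42, 23]
Place pivot at 2: [12, 20, 23, 28, 42, 34]

Partitioned: [12, 20, 23, 28, 42, 34]


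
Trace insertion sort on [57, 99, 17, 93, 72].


Initial: [57, 99, 17, 93, 72]
Insert 99: [57, 99, 17, 93, 72]
Insert 17: [17, 57, 99, 93, 72]
Insert 93: [17, 57, 93, 99, 72]
Insert 72: [17, 57, 72, 93, 99]

Sorted: [17, 57, 72, 93, 99]


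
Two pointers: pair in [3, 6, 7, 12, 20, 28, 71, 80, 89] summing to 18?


lo=0(3)+hi=8(89)=92
lo=0(3)+hi=7(80)=83
lo=0(3)+hi=6(71)=74
lo=0(3)+hi=5(28)=31
lo=0(3)+hi=4(20)=23
lo=0(3)+hi=3(12)=15
lo=1(6)+hi=3(12)=18

Yes: 6+12=18


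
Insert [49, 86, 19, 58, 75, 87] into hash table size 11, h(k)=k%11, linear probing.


Insert 49: h=5 -> slot 5
Insert 86: h=9 -> slot 9
Insert 19: h=8 -> slot 8
Insert 58: h=3 -> slot 3
Insert 75: h=9, 1 probes -> slot 10
Insert 87: h=10, 1 probes -> slot 0

Table: [87, None, None, 58, None, 49, None, None, 19, 86, 75]


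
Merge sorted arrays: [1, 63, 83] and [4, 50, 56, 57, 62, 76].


Take 1 from A
Take 4 from B
Take 50 from B
Take 56 from B
Take 57 from B
Take 62 from B
Take 63 from A
Take 76 from B

Merged: [1, 4, 50, 56, 57, 62, 63, 76, 83]


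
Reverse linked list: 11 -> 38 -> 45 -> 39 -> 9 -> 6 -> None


Step 1: curr=11, set curr.next=prev(None) | reversed so far: 11
Step 2: curr=38, set curr.next=prev(11) | reversed so far: 38 -> 11
Step 3: curr=45, set curr.next=prev(38) | reversed so far: 45 -> 38 -> 11
Step 4: curr=39, set curr.next=prev(45) | reversed so far: 39 -> 45 -> 38 -> 11
Step 5: curr=9, set curr.next=prev(39) | reversed so far: 9 -> 39 -> 45 -> 38 -> 11
Step 6: curr=6, set curr.next=prev(9) | reversed so far: 6 -> 9 -> 39 -> 45 -> 38 -> 11

6 -> 9 -> 39 -> 45 -> 38 -> 11 -> None


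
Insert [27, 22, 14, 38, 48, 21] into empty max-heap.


Insert 27: [27]
Insert 22: [27, 22]
Insert 14: [27, 22, 14]
Insert 38: [38, 27, 14, 22]
Insert 48: [48, 38, 14, 22, 27]
Insert 21: [48, 38, 21, 22, 27, 14]

Final heap: [48, 38, 21, 22, 27, 14]


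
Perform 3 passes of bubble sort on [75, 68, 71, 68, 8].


Initial: [75, 68, 71, 68, 8]
Pass 1: [68, 71, 68, 8, 75] (4 swaps)
Pass 2: [68, 68, 8, 71, 75] (2 swaps)
Pass 3: [68, 8, 68, 71, 75] (1 swaps)

After 3 passes: [68, 8, 68, 71, 75]


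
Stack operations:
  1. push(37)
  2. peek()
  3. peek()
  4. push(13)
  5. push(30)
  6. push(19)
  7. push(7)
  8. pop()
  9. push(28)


push(37) -> [37]
peek()->37
peek()->37
push(13) -> [37, 13]
push(30) -> [37, 13, 30]
push(19) -> [37, 13, 30, 19]
push(7) -> [37, 13, 30, 19, 7]
pop()->7, [37, 13, 30, 19]
push(28) -> [37, 13, 30, 19, 28]

Final stack: [37, 13, 30, 19, 28]


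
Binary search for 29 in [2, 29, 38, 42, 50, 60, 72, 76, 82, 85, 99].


Step 1: lo=0, hi=10, mid=5, val=60
Step 2: lo=0, hi=4, mid=2, val=38
Step 3: lo=0, hi=1, mid=0, val=2
Step 4: lo=1, hi=1, mid=1, val=29

Found at index 1


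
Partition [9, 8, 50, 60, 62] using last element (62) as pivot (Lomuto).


Pivot: 62
  9 <= 62: advance i (no swap)
  8 <= 62: advance i (no swap)
  50 <= 62: advance i (no swap)
  60 <= 62: advance i (no swap)
Place pivot at 4: [9, 8, 50, 60, 62]

Partitioned: [9, 8, 50, 60, 62]


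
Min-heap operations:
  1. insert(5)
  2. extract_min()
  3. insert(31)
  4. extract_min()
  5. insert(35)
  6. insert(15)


insert(5) -> [5]
extract_min()->5, []
insert(31) -> [31]
extract_min()->31, []
insert(35) -> [35]
insert(15) -> [15, 35]

Final heap: [15, 35]


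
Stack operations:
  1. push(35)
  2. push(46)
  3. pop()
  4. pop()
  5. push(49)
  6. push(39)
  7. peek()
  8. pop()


push(35) -> [35]
push(46) -> [35, 46]
pop()->46, [35]
pop()->35, []
push(49) -> [49]
push(39) -> [49, 39]
peek()->39
pop()->39, [49]

Final stack: [49]


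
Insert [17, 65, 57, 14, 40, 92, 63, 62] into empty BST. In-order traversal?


Insert 17: root
Insert 65: R from 17
Insert 57: R from 17 -> L from 65
Insert 14: L from 17
Insert 40: R from 17 -> L from 65 -> L from 57
Insert 92: R from 17 -> R from 65
Insert 63: R from 17 -> L from 65 -> R from 57
Insert 62: R from 17 -> L from 65 -> R from 57 -> L from 63

In-order: [14, 17, 40, 57, 62, 63, 65, 92]


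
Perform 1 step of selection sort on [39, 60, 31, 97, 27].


Initial: [39, 60, 31, 97, 27]
Step 1: min=27 at 4
  Swap: [27, 60, 31, 97, 39]

After 1 step: [27, 60, 31, 97, 39]


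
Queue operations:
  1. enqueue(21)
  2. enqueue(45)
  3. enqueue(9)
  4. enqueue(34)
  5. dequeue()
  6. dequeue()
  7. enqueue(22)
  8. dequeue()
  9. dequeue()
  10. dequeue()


enqueue(21) -> [21]
enqueue(45) -> [21, 45]
enqueue(9) -> [21, 45, 9]
enqueue(34) -> [21, 45, 9, 34]
dequeue()->21, [45, 9, 34]
dequeue()->45, [9, 34]
enqueue(22) -> [9, 34, 22]
dequeue()->9, [34, 22]
dequeue()->34, [22]
dequeue()->22, []

Final queue: []


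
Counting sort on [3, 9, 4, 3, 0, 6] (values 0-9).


Input: [3, 9, 4, 3, 0, 6]
Counts: [1, 0, 0, 2, 1, 0, 1, 0, 0, 1]

Sorted: [0, 3, 3, 4, 6, 9]


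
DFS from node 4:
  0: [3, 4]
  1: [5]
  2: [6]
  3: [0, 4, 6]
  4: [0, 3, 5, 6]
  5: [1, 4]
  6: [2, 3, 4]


Visit 4, push [6, 5, 3, 0]
Visit 0, push [3]
Visit 3, push [6]
Visit 6, push [2]
Visit 2, push []
Visit 5, push [1]
Visit 1, push []

DFS order: [4, 0, 3, 6, 2, 5, 1]


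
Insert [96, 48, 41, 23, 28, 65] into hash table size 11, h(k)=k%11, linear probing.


Insert 96: h=8 -> slot 8
Insert 48: h=4 -> slot 4
Insert 41: h=8, 1 probes -> slot 9
Insert 23: h=1 -> slot 1
Insert 28: h=6 -> slot 6
Insert 65: h=10 -> slot 10

Table: [None, 23, None, None, 48, None, 28, None, 96, 41, 65]


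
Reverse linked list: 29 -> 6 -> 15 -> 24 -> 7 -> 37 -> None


Step 1: curr=29, set curr.next=prev(None) | reversed so far: 29
Step 2: curr=6, set curr.next=prev(29) | reversed so far: 6 -> 29
Step 3: curr=15, set curr.next=prev(6) | reversed so far: 15 -> 6 -> 29
Step 4: curr=24, set curr.next=prev(15) | reversed so far: 24 -> 15 -> 6 -> 29
Step 5: curr=7, set curr.next=prev(24) | reversed so far: 7 -> 24 -> 15 -> 6 -> 29
Step 6: curr=37, set curr.next=prev(7) | reversed so far: 37 -> 7 -> 24 -> 15 -> 6 -> 29

37 -> 7 -> 24 -> 15 -> 6 -> 29 -> None


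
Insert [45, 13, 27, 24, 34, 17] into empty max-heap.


Insert 45: [45]
Insert 13: [45, 13]
Insert 27: [45, 13, 27]
Insert 24: [45, 24, 27, 13]
Insert 34: [45, 34, 27, 13, 24]
Insert 17: [45, 34, 27, 13, 24, 17]

Final heap: [45, 34, 27, 13, 24, 17]


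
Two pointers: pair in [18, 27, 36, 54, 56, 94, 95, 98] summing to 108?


lo=0(18)+hi=7(98)=116
lo=0(18)+hi=6(95)=113
lo=0(18)+hi=5(94)=112
lo=0(18)+hi=4(56)=74
lo=1(27)+hi=4(56)=83
lo=2(36)+hi=4(56)=92
lo=3(54)+hi=4(56)=110

No pair found


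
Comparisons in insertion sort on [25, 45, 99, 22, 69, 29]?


Algorithm: insertion sort
Input: [25, 45, 99, 22, 69, 29]
Sorted: [22, 25, 29, 45, 69, 99]

11


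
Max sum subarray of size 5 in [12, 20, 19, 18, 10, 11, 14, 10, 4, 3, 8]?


[0:5]: 79
[1:6]: 78
[2:7]: 72
[3:8]: 63
[4:9]: 49
[5:10]: 42
[6:11]: 39

Max: 79 at [0:5]


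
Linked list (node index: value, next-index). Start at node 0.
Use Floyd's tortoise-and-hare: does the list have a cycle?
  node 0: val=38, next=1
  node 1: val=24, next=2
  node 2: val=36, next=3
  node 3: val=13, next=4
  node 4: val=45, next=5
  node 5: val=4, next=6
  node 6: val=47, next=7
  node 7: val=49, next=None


Floyd's tortoise (slow, +1) and hare (fast, +2):
  init: slow=0, fast=0
  step 1: slow=1, fast=2
  step 2: slow=2, fast=4
  step 3: slow=3, fast=6
  step 4: fast 6->7->None, no cycle

Cycle: no


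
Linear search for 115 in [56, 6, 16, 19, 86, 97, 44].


i=0: 56!=115
i=1: 6!=115
i=2: 16!=115
i=3: 19!=115
i=4: 86!=115
i=5: 97!=115
i=6: 44!=115

Not found, 7 comps


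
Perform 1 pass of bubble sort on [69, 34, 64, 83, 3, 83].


Initial: [69, 34, 64, 83, 3, 83]
Pass 1: [34, 64, 69, 3, 83, 83] (3 swaps)

After 1 pass: [34, 64, 69, 3, 83, 83]


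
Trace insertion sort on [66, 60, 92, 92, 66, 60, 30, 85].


Initial: [66, 60, 92, 92, 66, 60, 30, 85]
Insert 60: [60, 66, 92, 92, 66, 60, 30, 85]
Insert 92: [60, 66, 92, 92, 66, 60, 30, 85]
Insert 92: [60, 66, 92, 92, 66, 60, 30, 85]
Insert 66: [60, 66, 66, 92, 92, 60, 30, 85]
Insert 60: [60, 60, 66, 66, 92, 92, 30, 85]
Insert 30: [30, 60, 60, 66, 66, 92, 92, 85]
Insert 85: [30, 60, 60, 66, 66, 85, 92, 92]

Sorted: [30, 60, 60, 66, 66, 85, 92, 92]


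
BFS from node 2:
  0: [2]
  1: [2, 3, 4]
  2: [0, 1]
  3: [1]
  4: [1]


Visit 2, enqueue [0, 1]
Visit 0, enqueue []
Visit 1, enqueue [3, 4]
Visit 3, enqueue []
Visit 4, enqueue []

BFS order: [2, 0, 1, 3, 4]


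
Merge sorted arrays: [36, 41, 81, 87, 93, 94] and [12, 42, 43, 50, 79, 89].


Take 12 from B
Take 36 from A
Take 41 from A
Take 42 from B
Take 43 from B
Take 50 from B
Take 79 from B
Take 81 from A
Take 87 from A
Take 89 from B

Merged: [12, 36, 41, 42, 43, 50, 79, 81, 87, 89, 93, 94]


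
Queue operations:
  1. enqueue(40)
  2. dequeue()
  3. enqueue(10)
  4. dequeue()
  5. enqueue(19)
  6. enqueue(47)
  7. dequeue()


enqueue(40) -> [40]
dequeue()->40, []
enqueue(10) -> [10]
dequeue()->10, []
enqueue(19) -> [19]
enqueue(47) -> [19, 47]
dequeue()->19, [47]

Final queue: [47]


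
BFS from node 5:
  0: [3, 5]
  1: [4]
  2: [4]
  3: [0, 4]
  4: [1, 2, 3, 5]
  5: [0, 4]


Visit 5, enqueue [0, 4]
Visit 0, enqueue [3]
Visit 4, enqueue [1, 2]
Visit 3, enqueue []
Visit 1, enqueue []
Visit 2, enqueue []

BFS order: [5, 0, 4, 3, 1, 2]


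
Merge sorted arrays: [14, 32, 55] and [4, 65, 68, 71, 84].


Take 4 from B
Take 14 from A
Take 32 from A
Take 55 from A

Merged: [4, 14, 32, 55, 65, 68, 71, 84]


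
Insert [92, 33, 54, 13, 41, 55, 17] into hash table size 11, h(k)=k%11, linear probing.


Insert 92: h=4 -> slot 4
Insert 33: h=0 -> slot 0
Insert 54: h=10 -> slot 10
Insert 13: h=2 -> slot 2
Insert 41: h=8 -> slot 8
Insert 55: h=0, 1 probes -> slot 1
Insert 17: h=6 -> slot 6

Table: [33, 55, 13, None, 92, None, 17, None, 41, None, 54]


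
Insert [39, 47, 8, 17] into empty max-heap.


Insert 39: [39]
Insert 47: [47, 39]
Insert 8: [47, 39, 8]
Insert 17: [47, 39, 8, 17]

Final heap: [47, 39, 8, 17]


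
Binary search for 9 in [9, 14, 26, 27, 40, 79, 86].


Step 1: lo=0, hi=6, mid=3, val=27
Step 2: lo=0, hi=2, mid=1, val=14
Step 3: lo=0, hi=0, mid=0, val=9

Found at index 0


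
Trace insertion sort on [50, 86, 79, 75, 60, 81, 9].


Initial: [50, 86, 79, 75, 60, 81, 9]
Insert 86: [50, 86, 79, 75, 60, 81, 9]
Insert 79: [50, 79, 86, 75, 60, 81, 9]
Insert 75: [50, 75, 79, 86, 60, 81, 9]
Insert 60: [50, 60, 75, 79, 86, 81, 9]
Insert 81: [50, 60, 75, 79, 81, 86, 9]
Insert 9: [9, 50, 60, 75, 79, 81, 86]

Sorted: [9, 50, 60, 75, 79, 81, 86]


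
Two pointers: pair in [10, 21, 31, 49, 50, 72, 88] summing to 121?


lo=0(10)+hi=6(88)=98
lo=1(21)+hi=6(88)=109
lo=2(31)+hi=6(88)=119
lo=3(49)+hi=6(88)=137
lo=3(49)+hi=5(72)=121

Yes: 49+72=121


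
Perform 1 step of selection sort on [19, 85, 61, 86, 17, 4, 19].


Initial: [19, 85, 61, 86, 17, 4, 19]
Step 1: min=4 at 5
  Swap: [4, 85, 61, 86, 17, 19, 19]

After 1 step: [4, 85, 61, 86, 17, 19, 19]


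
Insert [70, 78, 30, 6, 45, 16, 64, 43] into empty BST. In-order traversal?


Insert 70: root
Insert 78: R from 70
Insert 30: L from 70
Insert 6: L from 70 -> L from 30
Insert 45: L from 70 -> R from 30
Insert 16: L from 70 -> L from 30 -> R from 6
Insert 64: L from 70 -> R from 30 -> R from 45
Insert 43: L from 70 -> R from 30 -> L from 45

In-order: [6, 16, 30, 43, 45, 64, 70, 78]


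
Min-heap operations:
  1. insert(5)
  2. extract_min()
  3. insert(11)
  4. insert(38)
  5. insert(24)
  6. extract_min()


insert(5) -> [5]
extract_min()->5, []
insert(11) -> [11]
insert(38) -> [11, 38]
insert(24) -> [11, 38, 24]
extract_min()->11, [24, 38]

Final heap: [24, 38]


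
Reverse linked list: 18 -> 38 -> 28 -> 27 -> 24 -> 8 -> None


Step 1: curr=18, set curr.next=prev(None) | reversed so far: 18
Step 2: curr=38, set curr.next=prev(18) | reversed so far: 38 -> 18
Step 3: curr=28, set curr.next=prev(38) | reversed so far: 28 -> 38 -> 18
Step 4: curr=27, set curr.next=prev(28) | reversed so far: 27 -> 28 -> 38 -> 18
Step 5: curr=24, set curr.next=prev(27) | reversed so far: 24 -> 27 -> 28 -> 38 -> 18
Step 6: curr=8, set curr.next=prev(24) | reversed so far: 8 -> 24 -> 27 -> 28 -> 38 -> 18

8 -> 24 -> 27 -> 28 -> 38 -> 18 -> None


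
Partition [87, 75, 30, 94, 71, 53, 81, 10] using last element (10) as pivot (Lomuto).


Pivot: 10
Place pivot at 0: [10, 75, 30, 94, 71, 53, 81, 87]

Partitioned: [10, 75, 30, 94, 71, 53, 81, 87]


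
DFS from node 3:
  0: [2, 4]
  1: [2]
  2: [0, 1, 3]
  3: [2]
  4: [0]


Visit 3, push [2]
Visit 2, push [1, 0]
Visit 0, push [4]
Visit 4, push []
Visit 1, push []

DFS order: [3, 2, 0, 4, 1]


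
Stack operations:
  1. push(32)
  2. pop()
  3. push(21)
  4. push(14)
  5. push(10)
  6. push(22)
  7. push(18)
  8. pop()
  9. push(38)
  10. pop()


push(32) -> [32]
pop()->32, []
push(21) -> [21]
push(14) -> [21, 14]
push(10) -> [21, 14, 10]
push(22) -> [21, 14, 10, 22]
push(18) -> [21, 14, 10, 22, 18]
pop()->18, [21, 14, 10, 22]
push(38) -> [21, 14, 10, 22, 38]
pop()->38, [21, 14, 10, 22]

Final stack: [21, 14, 10, 22]


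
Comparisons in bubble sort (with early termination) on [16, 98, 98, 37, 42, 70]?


Algorithm: bubble sort (with early termination)
Input: [16, 98, 98, 37, 42, 70]
Sorted: [16, 37, 42, 70, 98, 98]

12


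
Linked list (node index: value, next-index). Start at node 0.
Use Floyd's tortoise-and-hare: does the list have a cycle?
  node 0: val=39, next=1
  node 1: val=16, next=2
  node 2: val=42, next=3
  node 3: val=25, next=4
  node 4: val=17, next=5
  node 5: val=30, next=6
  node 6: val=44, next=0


Floyd's tortoise (slow, +1) and hare (fast, +2):
  init: slow=0, fast=0
  step 1: slow=1, fast=2
  step 2: slow=2, fast=4
  step 3: slow=3, fast=6
  step 4: slow=4, fast=1
  step 5: slow=5, fast=3
  step 6: slow=6, fast=5
  step 7: slow=0, fast=0
  slow == fast at node 0: cycle detected

Cycle: yes


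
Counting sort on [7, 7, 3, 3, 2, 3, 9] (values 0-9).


Input: [7, 7, 3, 3, 2, 3, 9]
Counts: [0, 0, 1, 3, 0, 0, 0, 2, 0, 1]

Sorted: [2, 3, 3, 3, 7, 7, 9]


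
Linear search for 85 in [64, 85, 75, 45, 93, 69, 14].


i=0: 64!=85
i=1: 85==85 found!

Found at 1, 2 comps


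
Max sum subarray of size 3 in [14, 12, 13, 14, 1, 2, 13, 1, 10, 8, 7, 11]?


[0:3]: 39
[1:4]: 39
[2:5]: 28
[3:6]: 17
[4:7]: 16
[5:8]: 16
[6:9]: 24
[7:10]: 19
[8:11]: 25
[9:12]: 26

Max: 39 at [0:3]


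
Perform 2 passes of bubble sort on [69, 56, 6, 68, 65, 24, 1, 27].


Initial: [69, 56, 6, 68, 65, 24, 1, 27]
Pass 1: [56, 6, 68, 65, 24, 1, 27, 69] (7 swaps)
Pass 2: [6, 56, 65, 24, 1, 27, 68, 69] (5 swaps)

After 2 passes: [6, 56, 65, 24, 1, 27, 68, 69]


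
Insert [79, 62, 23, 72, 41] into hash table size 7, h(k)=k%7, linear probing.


Insert 79: h=2 -> slot 2
Insert 62: h=6 -> slot 6
Insert 23: h=2, 1 probes -> slot 3
Insert 72: h=2, 2 probes -> slot 4
Insert 41: h=6, 1 probes -> slot 0

Table: [41, None, 79, 23, 72, None, 62]


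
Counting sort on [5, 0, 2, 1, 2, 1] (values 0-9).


Input: [5, 0, 2, 1, 2, 1]
Counts: [1, 2, 2, 0, 0, 1, 0, 0, 0, 0]

Sorted: [0, 1, 1, 2, 2, 5]


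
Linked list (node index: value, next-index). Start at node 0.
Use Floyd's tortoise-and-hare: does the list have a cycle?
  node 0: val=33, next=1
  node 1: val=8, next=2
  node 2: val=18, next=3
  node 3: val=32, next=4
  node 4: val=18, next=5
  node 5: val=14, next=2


Floyd's tortoise (slow, +1) and hare (fast, +2):
  init: slow=0, fast=0
  step 1: slow=1, fast=2
  step 2: slow=2, fast=4
  step 3: slow=3, fast=2
  step 4: slow=4, fast=4
  slow == fast at node 4: cycle detected

Cycle: yes


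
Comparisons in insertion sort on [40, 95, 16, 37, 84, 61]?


Algorithm: insertion sort
Input: [40, 95, 16, 37, 84, 61]
Sorted: [16, 37, 40, 61, 84, 95]

11


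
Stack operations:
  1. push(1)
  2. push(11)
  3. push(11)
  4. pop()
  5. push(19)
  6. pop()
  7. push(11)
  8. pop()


push(1) -> [1]
push(11) -> [1, 11]
push(11) -> [1, 11, 11]
pop()->11, [1, 11]
push(19) -> [1, 11, 19]
pop()->19, [1, 11]
push(11) -> [1, 11, 11]
pop()->11, [1, 11]

Final stack: [1, 11]


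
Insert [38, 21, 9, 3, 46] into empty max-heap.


Insert 38: [38]
Insert 21: [38, 21]
Insert 9: [38, 21, 9]
Insert 3: [38, 21, 9, 3]
Insert 46: [46, 38, 9, 3, 21]

Final heap: [46, 38, 9, 3, 21]


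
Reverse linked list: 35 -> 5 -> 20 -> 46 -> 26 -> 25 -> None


Step 1: curr=35, set curr.next=prev(None) | reversed so far: 35
Step 2: curr=5, set curr.next=prev(35) | reversed so far: 5 -> 35
Step 3: curr=20, set curr.next=prev(5) | reversed so far: 20 -> 5 -> 35
Step 4: curr=46, set curr.next=prev(20) | reversed so far: 46 -> 20 -> 5 -> 35
Step 5: curr=26, set curr.next=prev(46) | reversed so far: 26 -> 46 -> 20 -> 5 -> 35
Step 6: curr=25, set curr.next=prev(26) | reversed so far: 25 -> 26 -> 46 -> 20 -> 5 -> 35

25 -> 26 -> 46 -> 20 -> 5 -> 35 -> None


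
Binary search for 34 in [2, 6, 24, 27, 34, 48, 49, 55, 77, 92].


Step 1: lo=0, hi=9, mid=4, val=34

Found at index 4


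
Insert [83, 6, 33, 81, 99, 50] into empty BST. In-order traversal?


Insert 83: root
Insert 6: L from 83
Insert 33: L from 83 -> R from 6
Insert 81: L from 83 -> R from 6 -> R from 33
Insert 99: R from 83
Insert 50: L from 83 -> R from 6 -> R from 33 -> L from 81

In-order: [6, 33, 50, 81, 83, 99]


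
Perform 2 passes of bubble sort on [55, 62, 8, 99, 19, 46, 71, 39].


Initial: [55, 62, 8, 99, 19, 46, 71, 39]
Pass 1: [55, 8, 62, 19, 46, 71, 39, 99] (5 swaps)
Pass 2: [8, 55, 19, 46, 62, 39, 71, 99] (4 swaps)

After 2 passes: [8, 55, 19, 46, 62, 39, 71, 99]


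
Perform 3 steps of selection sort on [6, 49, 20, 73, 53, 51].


Initial: [6, 49, 20, 73, 53, 51]
Step 1: min=6 at 0
  Swap: [6, 49, 20, 73, 53, 51]
Step 2: min=20 at 2
  Swap: [6, 20, 49, 73, 53, 51]
Step 3: min=49 at 2
  Swap: [6, 20, 49, 73, 53, 51]

After 3 steps: [6, 20, 49, 73, 53, 51]


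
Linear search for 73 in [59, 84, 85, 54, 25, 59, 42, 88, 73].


i=0: 59!=73
i=1: 84!=73
i=2: 85!=73
i=3: 54!=73
i=4: 25!=73
i=5: 59!=73
i=6: 42!=73
i=7: 88!=73
i=8: 73==73 found!

Found at 8, 9 comps


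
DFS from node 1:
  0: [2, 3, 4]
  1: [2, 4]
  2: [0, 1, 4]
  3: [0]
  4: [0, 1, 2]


Visit 1, push [4, 2]
Visit 2, push [4, 0]
Visit 0, push [4, 3]
Visit 3, push []
Visit 4, push []

DFS order: [1, 2, 0, 3, 4]


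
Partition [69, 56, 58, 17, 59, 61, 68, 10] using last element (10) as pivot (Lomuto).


Pivot: 10
Place pivot at 0: [10, 56, 58, 17, 59, 61, 68, 69]

Partitioned: [10, 56, 58, 17, 59, 61, 68, 69]


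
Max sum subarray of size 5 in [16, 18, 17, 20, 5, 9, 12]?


[0:5]: 76
[1:6]: 69
[2:7]: 63

Max: 76 at [0:5]


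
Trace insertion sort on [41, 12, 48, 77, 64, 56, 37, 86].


Initial: [41, 12, 48, 77, 64, 56, 37, 86]
Insert 12: [12, 41, 48, 77, 64, 56, 37, 86]
Insert 48: [12, 41, 48, 77, 64, 56, 37, 86]
Insert 77: [12, 41, 48, 77, 64, 56, 37, 86]
Insert 64: [12, 41, 48, 64, 77, 56, 37, 86]
Insert 56: [12, 41, 48, 56, 64, 77, 37, 86]
Insert 37: [12, 37, 41, 48, 56, 64, 77, 86]
Insert 86: [12, 37, 41, 48, 56, 64, 77, 86]

Sorted: [12, 37, 41, 48, 56, 64, 77, 86]


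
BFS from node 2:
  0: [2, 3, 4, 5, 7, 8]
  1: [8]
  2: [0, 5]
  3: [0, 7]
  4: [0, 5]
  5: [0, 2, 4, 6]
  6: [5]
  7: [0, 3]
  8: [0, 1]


Visit 2, enqueue [0, 5]
Visit 0, enqueue [3, 4, 7, 8]
Visit 5, enqueue [6]
Visit 3, enqueue []
Visit 4, enqueue []
Visit 7, enqueue []
Visit 8, enqueue [1]
Visit 6, enqueue []
Visit 1, enqueue []

BFS order: [2, 0, 5, 3, 4, 7, 8, 6, 1]


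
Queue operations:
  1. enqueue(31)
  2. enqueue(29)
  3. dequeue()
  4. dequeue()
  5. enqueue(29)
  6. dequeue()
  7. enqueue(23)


enqueue(31) -> [31]
enqueue(29) -> [31, 29]
dequeue()->31, [29]
dequeue()->29, []
enqueue(29) -> [29]
dequeue()->29, []
enqueue(23) -> [23]

Final queue: [23]


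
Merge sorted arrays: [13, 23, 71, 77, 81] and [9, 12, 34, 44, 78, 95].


Take 9 from B
Take 12 from B
Take 13 from A
Take 23 from A
Take 34 from B
Take 44 from B
Take 71 from A
Take 77 from A
Take 78 from B
Take 81 from A

Merged: [9, 12, 13, 23, 34, 44, 71, 77, 78, 81, 95]


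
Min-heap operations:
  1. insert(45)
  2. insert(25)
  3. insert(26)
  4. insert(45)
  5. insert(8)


insert(45) -> [45]
insert(25) -> [25, 45]
insert(26) -> [25, 45, 26]
insert(45) -> [25, 45, 26, 45]
insert(8) -> [8, 25, 26, 45, 45]

Final heap: [8, 25, 26, 45, 45]


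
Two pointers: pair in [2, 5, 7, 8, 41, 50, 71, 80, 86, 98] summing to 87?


lo=0(2)+hi=9(98)=100
lo=0(2)+hi=8(86)=88
lo=0(2)+hi=7(80)=82
lo=1(5)+hi=7(80)=85
lo=2(7)+hi=7(80)=87

Yes: 7+80=87


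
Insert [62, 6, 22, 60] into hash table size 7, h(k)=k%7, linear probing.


Insert 62: h=6 -> slot 6
Insert 6: h=6, 1 probes -> slot 0
Insert 22: h=1 -> slot 1
Insert 60: h=4 -> slot 4

Table: [6, 22, None, None, 60, None, 62]


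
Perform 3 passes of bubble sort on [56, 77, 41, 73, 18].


Initial: [56, 77, 41, 73, 18]
Pass 1: [56, 41, 73, 18, 77] (3 swaps)
Pass 2: [41, 56, 18, 73, 77] (2 swaps)
Pass 3: [41, 18, 56, 73, 77] (1 swaps)

After 3 passes: [41, 18, 56, 73, 77]


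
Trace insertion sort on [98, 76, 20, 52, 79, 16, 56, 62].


Initial: [98, 76, 20, 52, 79, 16, 56, 62]
Insert 76: [76, 98, 20, 52, 79, 16, 56, 62]
Insert 20: [20, 76, 98, 52, 79, 16, 56, 62]
Insert 52: [20, 52, 76, 98, 79, 16, 56, 62]
Insert 79: [20, 52, 76, 79, 98, 16, 56, 62]
Insert 16: [16, 20, 52, 76, 79, 98, 56, 62]
Insert 56: [16, 20, 52, 56, 76, 79, 98, 62]
Insert 62: [16, 20, 52, 56, 62, 76, 79, 98]

Sorted: [16, 20, 52, 56, 62, 76, 79, 98]


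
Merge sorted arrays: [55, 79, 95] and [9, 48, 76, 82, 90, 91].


Take 9 from B
Take 48 from B
Take 55 from A
Take 76 from B
Take 79 from A
Take 82 from B
Take 90 from B
Take 91 from B

Merged: [9, 48, 55, 76, 79, 82, 90, 91, 95]


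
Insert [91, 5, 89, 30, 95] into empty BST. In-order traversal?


Insert 91: root
Insert 5: L from 91
Insert 89: L from 91 -> R from 5
Insert 30: L from 91 -> R from 5 -> L from 89
Insert 95: R from 91

In-order: [5, 30, 89, 91, 95]


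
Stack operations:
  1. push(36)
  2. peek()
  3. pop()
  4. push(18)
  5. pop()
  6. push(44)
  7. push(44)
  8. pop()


push(36) -> [36]
peek()->36
pop()->36, []
push(18) -> [18]
pop()->18, []
push(44) -> [44]
push(44) -> [44, 44]
pop()->44, [44]

Final stack: [44]


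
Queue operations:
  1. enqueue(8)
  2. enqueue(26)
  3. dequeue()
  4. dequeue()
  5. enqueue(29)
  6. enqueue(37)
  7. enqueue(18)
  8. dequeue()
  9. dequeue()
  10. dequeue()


enqueue(8) -> [8]
enqueue(26) -> [8, 26]
dequeue()->8, [26]
dequeue()->26, []
enqueue(29) -> [29]
enqueue(37) -> [29, 37]
enqueue(18) -> [29, 37, 18]
dequeue()->29, [37, 18]
dequeue()->37, [18]
dequeue()->18, []

Final queue: []


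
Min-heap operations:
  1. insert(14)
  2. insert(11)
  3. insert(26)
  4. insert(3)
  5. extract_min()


insert(14) -> [14]
insert(11) -> [11, 14]
insert(26) -> [11, 14, 26]
insert(3) -> [3, 11, 26, 14]
extract_min()->3, [11, 14, 26]

Final heap: [11, 14, 26]


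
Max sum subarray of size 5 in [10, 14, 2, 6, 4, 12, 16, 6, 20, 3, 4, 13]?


[0:5]: 36
[1:6]: 38
[2:7]: 40
[3:8]: 44
[4:9]: 58
[5:10]: 57
[6:11]: 49
[7:12]: 46

Max: 58 at [4:9]


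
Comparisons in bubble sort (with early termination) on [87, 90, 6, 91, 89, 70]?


Algorithm: bubble sort (with early termination)
Input: [87, 90, 6, 91, 89, 70]
Sorted: [6, 70, 87, 89, 90, 91]

15


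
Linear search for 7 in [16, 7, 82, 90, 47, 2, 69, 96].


i=0: 16!=7
i=1: 7==7 found!

Found at 1, 2 comps


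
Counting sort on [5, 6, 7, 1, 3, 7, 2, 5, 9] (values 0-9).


Input: [5, 6, 7, 1, 3, 7, 2, 5, 9]
Counts: [0, 1, 1, 1, 0, 2, 1, 2, 0, 1]

Sorted: [1, 2, 3, 5, 5, 6, 7, 7, 9]


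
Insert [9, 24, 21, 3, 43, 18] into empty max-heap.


Insert 9: [9]
Insert 24: [24, 9]
Insert 21: [24, 9, 21]
Insert 3: [24, 9, 21, 3]
Insert 43: [43, 24, 21, 3, 9]
Insert 18: [43, 24, 21, 3, 9, 18]

Final heap: [43, 24, 21, 3, 9, 18]


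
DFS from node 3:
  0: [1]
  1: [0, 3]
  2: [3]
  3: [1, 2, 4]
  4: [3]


Visit 3, push [4, 2, 1]
Visit 1, push [0]
Visit 0, push []
Visit 2, push []
Visit 4, push []

DFS order: [3, 1, 0, 2, 4]


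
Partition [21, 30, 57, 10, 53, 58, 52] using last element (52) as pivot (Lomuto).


Pivot: 52
  21 <= 52: advance i (no swap)
  30 <= 52: advance i (no swap)
  10 <= 52: swap -> [21, 30, 10, 57, 53, 58, 52]
Place pivot at 3: [21, 30, 10, 52, 53, 58, 57]

Partitioned: [21, 30, 10, 52, 53, 58, 57]


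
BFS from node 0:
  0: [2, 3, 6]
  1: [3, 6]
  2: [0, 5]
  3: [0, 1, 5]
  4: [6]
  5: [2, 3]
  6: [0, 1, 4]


Visit 0, enqueue [2, 3, 6]
Visit 2, enqueue [5]
Visit 3, enqueue [1]
Visit 6, enqueue [4]
Visit 5, enqueue []
Visit 1, enqueue []
Visit 4, enqueue []

BFS order: [0, 2, 3, 6, 5, 1, 4]


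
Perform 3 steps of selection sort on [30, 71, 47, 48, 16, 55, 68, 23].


Initial: [30, 71, 47, 48, 16, 55, 68, 23]
Step 1: min=16 at 4
  Swap: [16, 71, 47, 48, 30, 55, 68, 23]
Step 2: min=23 at 7
  Swap: [16, 23, 47, 48, 30, 55, 68, 71]
Step 3: min=30 at 4
  Swap: [16, 23, 30, 48, 47, 55, 68, 71]

After 3 steps: [16, 23, 30, 48, 47, 55, 68, 71]


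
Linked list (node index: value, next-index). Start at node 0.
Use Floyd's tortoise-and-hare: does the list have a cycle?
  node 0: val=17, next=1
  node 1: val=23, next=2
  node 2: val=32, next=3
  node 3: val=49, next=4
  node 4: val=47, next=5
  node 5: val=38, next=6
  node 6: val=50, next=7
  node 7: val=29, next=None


Floyd's tortoise (slow, +1) and hare (fast, +2):
  init: slow=0, fast=0
  step 1: slow=1, fast=2
  step 2: slow=2, fast=4
  step 3: slow=3, fast=6
  step 4: fast 6->7->None, no cycle

Cycle: no


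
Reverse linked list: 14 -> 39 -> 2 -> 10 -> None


Step 1: curr=14, set curr.next=prev(None) | reversed so far: 14
Step 2: curr=39, set curr.next=prev(14) | reversed so far: 39 -> 14
Step 3: curr=2, set curr.next=prev(39) | reversed so far: 2 -> 39 -> 14
Step 4: curr=10, set curr.next=prev(2) | reversed so far: 10 -> 2 -> 39 -> 14

10 -> 2 -> 39 -> 14 -> None


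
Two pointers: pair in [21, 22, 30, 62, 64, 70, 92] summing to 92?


lo=0(21)+hi=6(92)=113
lo=0(21)+hi=5(70)=91
lo=1(22)+hi=5(70)=92

Yes: 22+70=92


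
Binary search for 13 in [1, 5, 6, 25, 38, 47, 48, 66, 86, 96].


Step 1: lo=0, hi=9, mid=4, val=38
Step 2: lo=0, hi=3, mid=1, val=5
Step 3: lo=2, hi=3, mid=2, val=6
Step 4: lo=3, hi=3, mid=3, val=25

Not found


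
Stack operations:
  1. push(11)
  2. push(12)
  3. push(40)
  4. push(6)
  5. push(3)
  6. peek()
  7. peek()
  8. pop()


push(11) -> [11]
push(12) -> [11, 12]
push(40) -> [11, 12, 40]
push(6) -> [11, 12, 40, 6]
push(3) -> [11, 12, 40, 6, 3]
peek()->3
peek()->3
pop()->3, [11, 12, 40, 6]

Final stack: [11, 12, 40, 6]


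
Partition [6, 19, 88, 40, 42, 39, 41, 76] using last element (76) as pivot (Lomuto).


Pivot: 76
  6 <= 76: advance i (no swap)
  19 <= 76: advance i (no swap)
  40 <= 76: swap -> [6, 19, 40, 88, 42, 39, 41, 76]
  42 <= 76: swap -> [6, 19, 40, 42, 88, 39, 41, 76]
  39 <= 76: swap -> [6, 19, 40, 42, 39, 88, 41, 76]
  41 <= 76: swap -> [6, 19, 40, 42, 39, 41, 88, 76]
Place pivot at 6: [6, 19, 40, 42, 39, 41, 76, 88]

Partitioned: [6, 19, 40, 42, 39, 41, 76, 88]


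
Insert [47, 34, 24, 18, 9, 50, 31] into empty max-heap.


Insert 47: [47]
Insert 34: [47, 34]
Insert 24: [47, 34, 24]
Insert 18: [47, 34, 24, 18]
Insert 9: [47, 34, 24, 18, 9]
Insert 50: [50, 34, 47, 18, 9, 24]
Insert 31: [50, 34, 47, 18, 9, 24, 31]

Final heap: [50, 34, 47, 18, 9, 24, 31]


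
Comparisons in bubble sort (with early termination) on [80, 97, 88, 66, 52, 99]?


Algorithm: bubble sort (with early termination)
Input: [80, 97, 88, 66, 52, 99]
Sorted: [52, 66, 80, 88, 97, 99]

15


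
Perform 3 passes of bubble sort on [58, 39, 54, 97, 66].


Initial: [58, 39, 54, 97, 66]
Pass 1: [39, 54, 58, 66, 97] (3 swaps)
Pass 2: [39, 54, 58, 66, 97] (0 swaps)
Pass 3: [39, 54, 58, 66, 97] (0 swaps)

After 3 passes: [39, 54, 58, 66, 97]


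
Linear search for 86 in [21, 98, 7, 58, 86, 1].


i=0: 21!=86
i=1: 98!=86
i=2: 7!=86
i=3: 58!=86
i=4: 86==86 found!

Found at 4, 5 comps


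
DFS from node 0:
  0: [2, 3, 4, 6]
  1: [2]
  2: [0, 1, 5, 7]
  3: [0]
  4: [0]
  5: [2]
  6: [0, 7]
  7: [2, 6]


Visit 0, push [6, 4, 3, 2]
Visit 2, push [7, 5, 1]
Visit 1, push []
Visit 5, push []
Visit 7, push [6]
Visit 6, push []
Visit 3, push []
Visit 4, push []

DFS order: [0, 2, 1, 5, 7, 6, 3, 4]


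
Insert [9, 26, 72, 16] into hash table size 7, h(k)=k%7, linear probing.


Insert 9: h=2 -> slot 2
Insert 26: h=5 -> slot 5
Insert 72: h=2, 1 probes -> slot 3
Insert 16: h=2, 2 probes -> slot 4

Table: [None, None, 9, 72, 16, 26, None]


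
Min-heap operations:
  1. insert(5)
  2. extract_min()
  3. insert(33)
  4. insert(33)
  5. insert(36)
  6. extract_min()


insert(5) -> [5]
extract_min()->5, []
insert(33) -> [33]
insert(33) -> [33, 33]
insert(36) -> [33, 33, 36]
extract_min()->33, [33, 36]

Final heap: [33, 36]


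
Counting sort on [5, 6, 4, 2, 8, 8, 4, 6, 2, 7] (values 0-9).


Input: [5, 6, 4, 2, 8, 8, 4, 6, 2, 7]
Counts: [0, 0, 2, 0, 2, 1, 2, 1, 2, 0]

Sorted: [2, 2, 4, 4, 5, 6, 6, 7, 8, 8]


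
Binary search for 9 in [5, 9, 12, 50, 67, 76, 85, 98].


Step 1: lo=0, hi=7, mid=3, val=50
Step 2: lo=0, hi=2, mid=1, val=9

Found at index 1


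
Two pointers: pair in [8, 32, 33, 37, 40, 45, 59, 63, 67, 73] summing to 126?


lo=0(8)+hi=9(73)=81
lo=1(32)+hi=9(73)=105
lo=2(33)+hi=9(73)=106
lo=3(37)+hi=9(73)=110
lo=4(40)+hi=9(73)=113
lo=5(45)+hi=9(73)=118
lo=6(59)+hi=9(73)=132
lo=6(59)+hi=8(67)=126

Yes: 59+67=126


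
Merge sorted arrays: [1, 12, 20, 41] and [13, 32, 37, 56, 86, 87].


Take 1 from A
Take 12 from A
Take 13 from B
Take 20 from A
Take 32 from B
Take 37 from B
Take 41 from A

Merged: [1, 12, 13, 20, 32, 37, 41, 56, 86, 87]


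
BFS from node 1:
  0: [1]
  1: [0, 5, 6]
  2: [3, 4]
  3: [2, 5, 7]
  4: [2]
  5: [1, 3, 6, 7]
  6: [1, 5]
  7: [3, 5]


Visit 1, enqueue [0, 5, 6]
Visit 0, enqueue []
Visit 5, enqueue [3, 7]
Visit 6, enqueue []
Visit 3, enqueue [2]
Visit 7, enqueue []
Visit 2, enqueue [4]
Visit 4, enqueue []

BFS order: [1, 0, 5, 6, 3, 7, 2, 4]


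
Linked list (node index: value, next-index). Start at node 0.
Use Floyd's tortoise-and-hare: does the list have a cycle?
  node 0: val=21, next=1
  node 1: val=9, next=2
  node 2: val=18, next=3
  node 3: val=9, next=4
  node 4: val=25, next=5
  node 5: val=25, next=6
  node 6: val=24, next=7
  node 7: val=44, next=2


Floyd's tortoise (slow, +1) and hare (fast, +2):
  init: slow=0, fast=0
  step 1: slow=1, fast=2
  step 2: slow=2, fast=4
  step 3: slow=3, fast=6
  step 4: slow=4, fast=2
  step 5: slow=5, fast=4
  step 6: slow=6, fast=6
  slow == fast at node 6: cycle detected

Cycle: yes


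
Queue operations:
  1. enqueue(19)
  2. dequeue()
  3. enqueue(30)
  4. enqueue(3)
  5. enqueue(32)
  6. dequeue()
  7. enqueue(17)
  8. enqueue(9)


enqueue(19) -> [19]
dequeue()->19, []
enqueue(30) -> [30]
enqueue(3) -> [30, 3]
enqueue(32) -> [30, 3, 32]
dequeue()->30, [3, 32]
enqueue(17) -> [3, 32, 17]
enqueue(9) -> [3, 32, 17, 9]

Final queue: [3, 32, 17, 9]


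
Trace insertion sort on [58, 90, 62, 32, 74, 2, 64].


Initial: [58, 90, 62, 32, 74, 2, 64]
Insert 90: [58, 90, 62, 32, 74, 2, 64]
Insert 62: [58, 62, 90, 32, 74, 2, 64]
Insert 32: [32, 58, 62, 90, 74, 2, 64]
Insert 74: [32, 58, 62, 74, 90, 2, 64]
Insert 2: [2, 32, 58, 62, 74, 90, 64]
Insert 64: [2, 32, 58, 62, 64, 74, 90]

Sorted: [2, 32, 58, 62, 64, 74, 90]


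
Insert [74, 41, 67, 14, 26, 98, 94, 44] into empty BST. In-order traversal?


Insert 74: root
Insert 41: L from 74
Insert 67: L from 74 -> R from 41
Insert 14: L from 74 -> L from 41
Insert 26: L from 74 -> L from 41 -> R from 14
Insert 98: R from 74
Insert 94: R from 74 -> L from 98
Insert 44: L from 74 -> R from 41 -> L from 67

In-order: [14, 26, 41, 44, 67, 74, 94, 98]


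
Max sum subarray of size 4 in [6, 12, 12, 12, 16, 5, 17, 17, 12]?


[0:4]: 42
[1:5]: 52
[2:6]: 45
[3:7]: 50
[4:8]: 55
[5:9]: 51

Max: 55 at [4:8]


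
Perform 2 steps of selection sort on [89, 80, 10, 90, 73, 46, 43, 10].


Initial: [89, 80, 10, 90, 73, 46, 43, 10]
Step 1: min=10 at 2
  Swap: [10, 80, 89, 90, 73, 46, 43, 10]
Step 2: min=10 at 7
  Swap: [10, 10, 89, 90, 73, 46, 43, 80]

After 2 steps: [10, 10, 89, 90, 73, 46, 43, 80]
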